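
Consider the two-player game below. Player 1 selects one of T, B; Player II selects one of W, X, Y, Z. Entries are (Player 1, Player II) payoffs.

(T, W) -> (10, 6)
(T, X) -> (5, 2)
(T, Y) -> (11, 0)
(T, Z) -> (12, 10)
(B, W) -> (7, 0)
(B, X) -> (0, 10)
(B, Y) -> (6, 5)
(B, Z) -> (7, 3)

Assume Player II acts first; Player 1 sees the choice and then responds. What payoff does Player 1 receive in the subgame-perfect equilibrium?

12

Backward induction with Player II moving first.
- W: BR = T, leader payoff 6.
- X: BR = T, leader payoff 2.
- Y: BR = T, leader payoff 0.
- Z: BR = T, leader payoff 10.
Among 6, 2, 0, 10, the best is 10 at Z. Subgame-perfect outcome: (T, Z) with payoffs (12, 10).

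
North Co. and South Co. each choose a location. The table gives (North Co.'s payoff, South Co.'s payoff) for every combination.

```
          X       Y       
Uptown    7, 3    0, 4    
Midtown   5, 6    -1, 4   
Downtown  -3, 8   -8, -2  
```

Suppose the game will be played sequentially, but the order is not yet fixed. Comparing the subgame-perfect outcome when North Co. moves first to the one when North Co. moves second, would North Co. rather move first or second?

If North Co. leads: South Co.'s best replies are Uptown→Y, Midtown→X, Downtown→X; North Co.'s induced payoffs 0, 5, -3; outcome (Midtown, X), payoffs (5, 6).
If South Co. leads: North Co.'s best replies are X→Uptown, Y→Uptown; South Co.'s induced payoffs 3, 4; outcome (Uptown, Y), payoffs (0, 4).
North Co. gets 5 moving first and 0 moving second, so North Co. prefers to move first.

first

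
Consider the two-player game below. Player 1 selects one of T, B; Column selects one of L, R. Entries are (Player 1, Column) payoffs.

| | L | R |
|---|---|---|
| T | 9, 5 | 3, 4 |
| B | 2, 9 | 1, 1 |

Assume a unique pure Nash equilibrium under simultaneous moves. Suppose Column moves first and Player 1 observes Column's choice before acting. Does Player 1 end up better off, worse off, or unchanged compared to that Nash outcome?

unchanged

Player 1 best-responds to each possible Column move:
- L: Player 1 compares 9, 2 and picks T; Column would get 5.
- R: Player 1 compares 3, 1 and picks T; Column would get 4.
Maximizing over 5, 4, Column chooses L. Subgame-perfect outcome: (T, L) with payoffs (9, 5).
Now find the simultaneous Nash equilibrium.
Player 1's best replies: L→T; R→T.
Column's best replies: T→L; B→L.
The unique mutual best reply is (T, L), giving (9, 5).
Player 1 earns 9 sequentially versus 9 at the Nash outcome: unchanged.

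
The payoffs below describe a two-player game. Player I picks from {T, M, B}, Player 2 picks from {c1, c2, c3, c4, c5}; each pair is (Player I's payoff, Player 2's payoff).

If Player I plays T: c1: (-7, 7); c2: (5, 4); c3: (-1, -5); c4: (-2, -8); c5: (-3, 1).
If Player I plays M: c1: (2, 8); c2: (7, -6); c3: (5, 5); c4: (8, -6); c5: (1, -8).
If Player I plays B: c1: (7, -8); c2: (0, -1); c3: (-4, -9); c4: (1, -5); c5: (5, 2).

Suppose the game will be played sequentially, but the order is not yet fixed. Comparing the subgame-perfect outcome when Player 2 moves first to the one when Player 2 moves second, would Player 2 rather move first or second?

If Player I leads: Player 2's best replies are T→c1, M→c1, B→c5; Player I's induced payoffs -7, 2, 5; outcome (B, c5), payoffs (5, 2).
If Player 2 leads: Player I's best replies are c1→B, c2→M, c3→M, c4→M, c5→B; Player 2's induced payoffs -8, -6, 5, -6, 2; outcome (M, c3), payoffs (5, 5).
Player 2 gets 5 moving first and 2 moving second, so Player 2 prefers to move first.

first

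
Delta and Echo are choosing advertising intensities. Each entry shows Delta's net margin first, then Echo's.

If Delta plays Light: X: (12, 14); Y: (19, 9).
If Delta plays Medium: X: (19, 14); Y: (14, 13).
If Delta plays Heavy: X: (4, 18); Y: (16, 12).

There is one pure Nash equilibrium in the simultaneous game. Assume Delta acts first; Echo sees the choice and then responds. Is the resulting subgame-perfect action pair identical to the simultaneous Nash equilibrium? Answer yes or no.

yes

Solve by backward induction (Delta leads).
- Light → Echo plays X (best of 14, 9); Delta gets 12.
- Medium → Echo plays X (best of 14, 13); Delta gets 19.
- Heavy → Echo plays X (best of 18, 12); Delta gets 4.
Among 12, 19, 4, the best is 19 at Medium. Subgame-perfect outcome: (Medium, X) with payoffs (19, 14).
For the simultaneous game, intersect best replies.
Delta's best replies: X→Medium; Y→Light.
Echo's best replies: Light→X; Medium→X; Heavy→X.
The unique mutual best reply is (Medium, X), giving (19, 14).
Sequential outcome (Medium, X) coincides with the Nash profile (Medium, X).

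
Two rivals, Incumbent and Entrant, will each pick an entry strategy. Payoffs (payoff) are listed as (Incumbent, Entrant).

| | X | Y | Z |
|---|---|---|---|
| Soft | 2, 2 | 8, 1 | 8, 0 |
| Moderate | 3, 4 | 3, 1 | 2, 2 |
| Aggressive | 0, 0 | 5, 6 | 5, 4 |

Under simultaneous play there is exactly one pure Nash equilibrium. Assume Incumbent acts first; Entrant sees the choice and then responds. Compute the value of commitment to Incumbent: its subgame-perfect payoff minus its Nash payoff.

2

Solve by backward induction (Incumbent leads).
- Soft: BR = X, leader payoff 2.
- Moderate: BR = X, leader payoff 3.
- Aggressive: BR = Y, leader payoff 5.
Maximizing over 2, 3, 5, Incumbent chooses Aggressive. Subgame-perfect outcome: (Aggressive, Y) with payoffs (5, 6).
Now find the simultaneous Nash equilibrium.
Incumbent's best replies: X→Moderate; Y→Soft; Z→Soft.
Entrant's best replies: Soft→X; Moderate→X; Aggressive→Y.
Only (Moderate, X) has each player best-responding; Nash payoffs (3, 4).
Incumbent's commitment gain: 5 − 3 = 2.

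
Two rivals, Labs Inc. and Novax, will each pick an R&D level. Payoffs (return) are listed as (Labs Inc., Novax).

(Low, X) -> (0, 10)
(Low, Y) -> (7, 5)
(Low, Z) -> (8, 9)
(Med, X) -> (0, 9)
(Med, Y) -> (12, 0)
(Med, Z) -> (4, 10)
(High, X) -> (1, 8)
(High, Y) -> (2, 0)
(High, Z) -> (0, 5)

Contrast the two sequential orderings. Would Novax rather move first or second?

second

If Labs Inc. leads: Novax's best replies are Low→X, Med→Z, High→X; Labs Inc.'s induced payoffs 0, 4, 1; outcome (Med, Z), payoffs (4, 10).
If Novax leads: Labs Inc.'s best replies are X→High, Y→Med, Z→Low; Novax's induced payoffs 8, 0, 9; outcome (Low, Z), payoffs (8, 9).
Novax gets 9 moving first and 10 moving second, so Novax prefers to move second.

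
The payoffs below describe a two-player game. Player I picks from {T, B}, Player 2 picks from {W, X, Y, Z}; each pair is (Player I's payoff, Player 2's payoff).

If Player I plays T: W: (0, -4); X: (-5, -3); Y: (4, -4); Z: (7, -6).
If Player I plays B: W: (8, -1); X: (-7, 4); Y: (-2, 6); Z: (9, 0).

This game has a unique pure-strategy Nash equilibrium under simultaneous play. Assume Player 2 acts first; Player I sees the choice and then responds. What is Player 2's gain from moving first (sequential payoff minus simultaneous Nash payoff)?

Work backward from Player I's decision.
- W: Player I compares 0, 8 and picks B; Player 2 would get -1.
- X: Player I compares -5, -7 and picks T; Player 2 would get -3.
- Y: Player I compares 4, -2 and picks T; Player 2 would get -4.
- Z: Player I compares 7, 9 and picks B; Player 2 would get 0.
Player 2's induced payoffs are -1, -3, -4, 0, so Player 2 commits to Z. Subgame-perfect outcome: (B, Z) with payoffs (9, 0).
For the simultaneous game, intersect best replies.
Player I's best replies: W→B; X→T; Y→T; Z→B.
Player 2's best replies: T→X; B→Y.
The unique mutual best reply is (T, X), giving (-5, -3).
Player 2's commitment gain: 0 − -3 = 3.

3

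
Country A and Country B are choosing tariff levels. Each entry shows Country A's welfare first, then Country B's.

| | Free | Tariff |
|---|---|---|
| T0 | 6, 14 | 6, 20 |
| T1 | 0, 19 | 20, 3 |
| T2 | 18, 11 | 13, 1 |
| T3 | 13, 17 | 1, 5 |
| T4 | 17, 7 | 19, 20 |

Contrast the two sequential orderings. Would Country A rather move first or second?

If Country A leads: Country B's best replies are T0→Tariff, T1→Free, T2→Free, T3→Free, T4→Tariff; Country A's induced payoffs 6, 0, 18, 13, 19; outcome (T4, Tariff), payoffs (19, 20).
If Country B leads: Country A's best replies are Free→T2, Tariff→T1; Country B's induced payoffs 11, 3; outcome (T2, Free), payoffs (18, 11).
Country A gets 19 moving first and 18 moving second, so Country A prefers to move first.

first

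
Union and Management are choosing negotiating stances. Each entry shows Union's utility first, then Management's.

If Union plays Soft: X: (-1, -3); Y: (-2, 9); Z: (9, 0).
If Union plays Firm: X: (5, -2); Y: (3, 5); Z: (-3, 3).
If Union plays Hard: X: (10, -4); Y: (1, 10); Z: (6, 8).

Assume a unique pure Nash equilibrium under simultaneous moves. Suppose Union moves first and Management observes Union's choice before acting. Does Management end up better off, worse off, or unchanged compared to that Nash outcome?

Management best-responds to each possible Union move:
- Soft: Management compares -3, 9, 0 and picks Y; Union would get -2.
- Firm: Management compares -2, 5, 3 and picks Y; Union would get 3.
- Hard: Management compares -4, 10, 8 and picks Y; Union would get 1.
Among -2, 3, 1, the best is 3 at Firm. Subgame-perfect outcome: (Firm, Y) with payoffs (3, 5).
For the simultaneous game, intersect best replies.
Union's best replies: X→Hard; Y→Firm; Z→Soft.
Management's best replies: Soft→Y; Firm→Y; Hard→Y.
The unique mutual best reply is (Firm, Y), giving (3, 5).
Management earns 5 sequentially versus 5 at the Nash outcome: unchanged.

unchanged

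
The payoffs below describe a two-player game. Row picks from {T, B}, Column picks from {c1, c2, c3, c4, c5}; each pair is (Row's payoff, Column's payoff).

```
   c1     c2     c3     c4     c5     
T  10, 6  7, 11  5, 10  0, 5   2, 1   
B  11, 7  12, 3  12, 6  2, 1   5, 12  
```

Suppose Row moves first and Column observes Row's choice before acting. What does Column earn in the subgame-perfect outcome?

11

Solve by backward induction (Row leads).
- T → Column plays c2 (best of 6, 11, 10, 5, 1); Row gets 7.
- B → Column plays c5 (best of 7, 3, 6, 1, 12); Row gets 5.
Maximizing over 7, 5, Row chooses T. Subgame-perfect outcome: (T, c2) with payoffs (7, 11).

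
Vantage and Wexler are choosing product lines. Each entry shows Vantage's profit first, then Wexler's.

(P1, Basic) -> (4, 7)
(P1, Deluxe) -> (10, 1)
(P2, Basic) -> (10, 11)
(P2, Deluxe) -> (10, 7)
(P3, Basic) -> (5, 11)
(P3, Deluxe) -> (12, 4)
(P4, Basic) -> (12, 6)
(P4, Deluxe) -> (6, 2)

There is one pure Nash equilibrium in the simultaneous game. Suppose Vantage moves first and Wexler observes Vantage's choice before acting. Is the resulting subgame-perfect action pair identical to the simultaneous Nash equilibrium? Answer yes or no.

yes

Wexler best-responds to each possible Vantage move:
- P1 → Wexler plays Basic (best of 7, 1); Vantage gets 4.
- P2 → Wexler plays Basic (best of 11, 7); Vantage gets 10.
- P3 → Wexler plays Basic (best of 11, 4); Vantage gets 5.
- P4 → Wexler plays Basic (best of 6, 2); Vantage gets 12.
Vantage's induced payoffs are 4, 10, 5, 12, so Vantage commits to P4. Subgame-perfect outcome: (P4, Basic) with payoffs (12, 6).
Under simultaneous play:
Vantage's best replies: Basic→P4; Deluxe→P3.
Wexler's best replies: P1→Basic; P2→Basic; P3→Basic; P4→Basic.
Only (P4, Basic) has each player best-responding; Nash payoffs (12, 6).
Sequential outcome (P4, Basic) coincides with the Nash profile (P4, Basic).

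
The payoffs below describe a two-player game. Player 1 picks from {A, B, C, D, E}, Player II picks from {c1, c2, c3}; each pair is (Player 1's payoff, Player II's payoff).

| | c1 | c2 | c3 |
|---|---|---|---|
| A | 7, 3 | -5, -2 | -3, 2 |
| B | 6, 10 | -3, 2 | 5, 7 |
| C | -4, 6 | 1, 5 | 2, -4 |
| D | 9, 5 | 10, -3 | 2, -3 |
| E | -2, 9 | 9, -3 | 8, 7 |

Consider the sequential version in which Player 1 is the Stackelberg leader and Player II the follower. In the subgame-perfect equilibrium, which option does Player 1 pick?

Player II best-responds to each possible Player 1 move:
- A → Player II plays c1 (best of 3, -2, 2); Player 1 gets 7.
- B → Player II plays c1 (best of 10, 2, 7); Player 1 gets 6.
- C → Player II plays c1 (best of 6, 5, -4); Player 1 gets -4.
- D → Player II plays c1 (best of 5, -3, -3); Player 1 gets 9.
- E → Player II plays c1 (best of 9, -3, 7); Player 1 gets -2.
Player 1's induced payoffs are 7, 6, -4, 9, -2, so Player 1 commits to D. Subgame-perfect outcome: (D, c1) with payoffs (9, 5).

D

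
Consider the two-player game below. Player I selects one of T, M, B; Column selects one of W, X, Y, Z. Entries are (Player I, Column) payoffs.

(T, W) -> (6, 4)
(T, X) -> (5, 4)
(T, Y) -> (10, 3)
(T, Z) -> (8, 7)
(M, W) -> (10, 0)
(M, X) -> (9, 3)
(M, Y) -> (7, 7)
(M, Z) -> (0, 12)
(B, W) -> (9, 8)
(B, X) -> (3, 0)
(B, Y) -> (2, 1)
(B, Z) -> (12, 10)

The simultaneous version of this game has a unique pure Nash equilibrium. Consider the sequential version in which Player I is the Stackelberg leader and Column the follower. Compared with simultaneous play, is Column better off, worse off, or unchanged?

unchanged

Work backward from Column's decision.
- T: Column compares 4, 4, 3, 7 and picks Z; Player I would get 8.
- M: Column compares 0, 3, 7, 12 and picks Z; Player I would get 0.
- B: Column compares 8, 0, 1, 10 and picks Z; Player I would get 12.
Among 8, 0, 12, the best is 12 at B. Subgame-perfect outcome: (B, Z) with payoffs (12, 10).
For the simultaneous game, intersect best replies.
Player I's best replies: W→M; X→M; Y→T; Z→B.
Column's best replies: T→Z; M→Z; B→Z.
Only (B, Z) has each player best-responding; Nash payoffs (12, 10).
Column earns 10 sequentially versus 10 at the Nash outcome: unchanged.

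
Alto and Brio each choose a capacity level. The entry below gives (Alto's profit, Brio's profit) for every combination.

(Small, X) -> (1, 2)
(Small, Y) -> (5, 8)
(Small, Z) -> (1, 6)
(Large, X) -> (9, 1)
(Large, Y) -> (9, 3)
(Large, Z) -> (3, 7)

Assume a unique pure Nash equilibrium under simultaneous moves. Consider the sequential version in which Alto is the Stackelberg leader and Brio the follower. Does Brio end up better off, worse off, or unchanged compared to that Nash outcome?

Brio best-responds to each possible Alto move:
- Small: BR = Y, leader payoff 5.
- Large: BR = Z, leader payoff 3.
Among 5, 3, the best is 5 at Small. Subgame-perfect outcome: (Small, Y) with payoffs (5, 8).
Under simultaneous play:
Alto's best replies: X→Large; Y→Large; Z→Large.
Brio's best replies: Small→Y; Large→Z.
Only (Large, Z) has each player best-responding; Nash payoffs (3, 7).
Brio earns 8 sequentially versus 7 at the Nash outcome: better off.

better off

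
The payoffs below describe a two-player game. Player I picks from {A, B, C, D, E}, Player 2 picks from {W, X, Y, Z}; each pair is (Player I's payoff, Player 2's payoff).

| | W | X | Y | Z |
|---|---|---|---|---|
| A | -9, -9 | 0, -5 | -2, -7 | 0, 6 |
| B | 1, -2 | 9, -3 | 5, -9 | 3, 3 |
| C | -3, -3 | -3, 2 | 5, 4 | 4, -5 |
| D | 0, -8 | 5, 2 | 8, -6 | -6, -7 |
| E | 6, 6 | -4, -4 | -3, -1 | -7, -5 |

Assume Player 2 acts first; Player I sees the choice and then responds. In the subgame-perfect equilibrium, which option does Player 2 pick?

W

Backward induction with Player 2 moving first.
- W → Player I plays E (best of -9, 1, -3, 0, 6); Player 2 gets 6.
- X → Player I plays B (best of 0, 9, -3, 5, -4); Player 2 gets -3.
- Y → Player I plays D (best of -2, 5, 5, 8, -3); Player 2 gets -6.
- Z → Player I plays C (best of 0, 3, 4, -6, -7); Player 2 gets -5.
Among 6, -3, -6, -5, the best is 6 at W. Subgame-perfect outcome: (E, W) with payoffs (6, 6).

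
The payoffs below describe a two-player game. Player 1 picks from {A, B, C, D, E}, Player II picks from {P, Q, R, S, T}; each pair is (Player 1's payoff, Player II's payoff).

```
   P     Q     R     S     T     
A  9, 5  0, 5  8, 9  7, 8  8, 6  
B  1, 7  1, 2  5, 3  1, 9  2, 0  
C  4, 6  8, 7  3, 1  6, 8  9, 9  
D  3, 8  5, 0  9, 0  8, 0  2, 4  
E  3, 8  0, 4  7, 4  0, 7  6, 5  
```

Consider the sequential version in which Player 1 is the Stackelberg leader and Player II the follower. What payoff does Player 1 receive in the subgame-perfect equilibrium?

Backward induction with Player 1 moving first.
- A: Player II compares 5, 5, 9, 8, 6 and picks R; Player 1 would get 8.
- B: Player II compares 7, 2, 3, 9, 0 and picks S; Player 1 would get 1.
- C: Player II compares 6, 7, 1, 8, 9 and picks T; Player 1 would get 9.
- D: Player II compares 8, 0, 0, 0, 4 and picks P; Player 1 would get 3.
- E: Player II compares 8, 4, 4, 7, 5 and picks P; Player 1 would get 3.
Player 1's induced payoffs are 8, 1, 9, 3, 3, so Player 1 commits to C. Subgame-perfect outcome: (C, T) with payoffs (9, 9).

9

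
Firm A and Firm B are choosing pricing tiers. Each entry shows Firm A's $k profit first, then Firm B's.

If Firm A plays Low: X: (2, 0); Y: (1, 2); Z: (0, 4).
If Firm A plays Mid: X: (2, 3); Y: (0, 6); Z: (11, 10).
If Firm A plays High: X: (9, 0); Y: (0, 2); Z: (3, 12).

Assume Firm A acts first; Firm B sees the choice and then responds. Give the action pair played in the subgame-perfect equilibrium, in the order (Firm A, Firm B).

(Mid, Z)

Firm B best-responds to each possible Firm A move:
- Low → Firm B plays Z (best of 0, 2, 4); Firm A gets 0.
- Mid → Firm B plays Z (best of 3, 6, 10); Firm A gets 11.
- High → Firm B plays Z (best of 0, 2, 12); Firm A gets 3.
Maximizing over 0, 11, 3, Firm A chooses Mid. Subgame-perfect outcome: (Mid, Z) with payoffs (11, 10).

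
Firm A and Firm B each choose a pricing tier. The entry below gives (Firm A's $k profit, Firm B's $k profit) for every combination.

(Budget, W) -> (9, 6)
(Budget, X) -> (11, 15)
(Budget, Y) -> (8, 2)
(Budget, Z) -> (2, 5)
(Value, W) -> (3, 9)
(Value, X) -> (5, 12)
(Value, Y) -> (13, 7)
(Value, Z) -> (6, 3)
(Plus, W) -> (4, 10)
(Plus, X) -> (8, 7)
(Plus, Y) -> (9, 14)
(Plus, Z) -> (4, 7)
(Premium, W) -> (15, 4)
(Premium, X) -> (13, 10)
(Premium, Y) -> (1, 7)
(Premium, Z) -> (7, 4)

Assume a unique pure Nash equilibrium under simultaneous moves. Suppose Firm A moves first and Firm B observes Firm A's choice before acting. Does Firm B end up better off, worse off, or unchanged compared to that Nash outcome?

Work backward from Firm B's decision.
- Budget: BR = X, leader payoff 11.
- Value: BR = X, leader payoff 5.
- Plus: BR = Y, leader payoff 9.
- Premium: BR = X, leader payoff 13.
Firm A's induced payoffs are 11, 5, 9, 13, so Firm A commits to Premium. Subgame-perfect outcome: (Premium, X) with payoffs (13, 10).
Under simultaneous play:
Firm A's best replies: W→Premium; X→Premium; Y→Value; Z→Premium.
Firm B's best replies: Budget→X; Value→X; Plus→Y; Premium→X.
The unique mutual best reply is (Premium, X), giving (13, 10).
Firm B earns 10 sequentially versus 10 at the Nash outcome: unchanged.

unchanged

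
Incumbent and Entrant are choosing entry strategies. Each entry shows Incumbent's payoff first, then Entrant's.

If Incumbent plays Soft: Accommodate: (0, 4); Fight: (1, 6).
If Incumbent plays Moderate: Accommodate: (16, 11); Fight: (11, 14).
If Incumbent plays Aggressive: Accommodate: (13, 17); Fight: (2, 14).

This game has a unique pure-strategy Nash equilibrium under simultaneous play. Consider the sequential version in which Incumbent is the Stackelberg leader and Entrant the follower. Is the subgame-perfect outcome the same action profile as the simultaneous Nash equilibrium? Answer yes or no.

no

Work backward from Entrant's decision.
- Soft: BR = Fight, leader payoff 1.
- Moderate: BR = Fight, leader payoff 11.
- Aggressive: BR = Accommodate, leader payoff 13.
Incumbent's induced payoffs are 1, 11, 13, so Incumbent commits to Aggressive. Subgame-perfect outcome: (Aggressive, Accommodate) with payoffs (13, 17).
Now find the simultaneous Nash equilibrium.
Incumbent's best replies: Accommodate→Moderate; Fight→Moderate.
Entrant's best replies: Soft→Fight; Moderate→Fight; Aggressive→Accommodate.
The unique mutual best reply is (Moderate, Fight), giving (11, 14).
Sequential outcome (Aggressive, Accommodate) differs from the Nash profile (Moderate, Fight).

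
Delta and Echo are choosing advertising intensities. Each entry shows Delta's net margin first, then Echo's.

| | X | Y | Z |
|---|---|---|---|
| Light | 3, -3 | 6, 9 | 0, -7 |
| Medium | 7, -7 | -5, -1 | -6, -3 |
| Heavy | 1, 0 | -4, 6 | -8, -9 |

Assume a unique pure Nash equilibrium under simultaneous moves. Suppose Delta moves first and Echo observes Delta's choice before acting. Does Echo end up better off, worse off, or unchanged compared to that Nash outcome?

unchanged

Solve by backward induction (Delta leads).
- Light: Echo compares -3, 9, -7 and picks Y; Delta would get 6.
- Medium: Echo compares -7, -1, -3 and picks Y; Delta would get -5.
- Heavy: Echo compares 0, 6, -9 and picks Y; Delta would get -4.
Delta's induced payoffs are 6, -5, -4, so Delta commits to Light. Subgame-perfect outcome: (Light, Y) with payoffs (6, 9).
Now find the simultaneous Nash equilibrium.
Delta's best replies: X→Medium; Y→Light; Z→Light.
Echo's best replies: Light→Y; Medium→Y; Heavy→Y.
Only (Light, Y) has each player best-responding; Nash payoffs (6, 9).
Echo earns 9 sequentially versus 9 at the Nash outcome: unchanged.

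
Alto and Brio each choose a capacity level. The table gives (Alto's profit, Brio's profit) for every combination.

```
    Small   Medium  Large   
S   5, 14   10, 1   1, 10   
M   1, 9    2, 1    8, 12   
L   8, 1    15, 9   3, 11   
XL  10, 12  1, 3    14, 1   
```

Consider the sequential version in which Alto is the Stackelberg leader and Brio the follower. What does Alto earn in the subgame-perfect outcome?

10

Brio best-responds to each possible Alto move:
- S → Brio plays Small (best of 14, 1, 10); Alto gets 5.
- M → Brio plays Large (best of 9, 1, 12); Alto gets 8.
- L → Brio plays Large (best of 1, 9, 11); Alto gets 3.
- XL → Brio plays Small (best of 12, 3, 1); Alto gets 10.
Maximizing over 5, 8, 3, 10, Alto chooses XL. Subgame-perfect outcome: (XL, Small) with payoffs (10, 12).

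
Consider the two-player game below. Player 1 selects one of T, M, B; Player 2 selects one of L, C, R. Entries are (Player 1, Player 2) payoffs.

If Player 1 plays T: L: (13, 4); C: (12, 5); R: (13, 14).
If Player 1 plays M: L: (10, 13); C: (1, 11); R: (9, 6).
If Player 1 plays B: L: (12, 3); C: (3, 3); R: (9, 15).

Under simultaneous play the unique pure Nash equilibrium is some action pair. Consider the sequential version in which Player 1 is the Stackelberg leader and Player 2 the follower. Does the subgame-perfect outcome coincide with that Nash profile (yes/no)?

Work backward from Player 2's decision.
- T → Player 2 plays R (best of 4, 5, 14); Player 1 gets 13.
- M → Player 2 plays L (best of 13, 11, 6); Player 1 gets 10.
- B → Player 2 plays R (best of 3, 3, 15); Player 1 gets 9.
Among 13, 10, 9, the best is 13 at T. Subgame-perfect outcome: (T, R) with payoffs (13, 14).
For the simultaneous game, intersect best replies.
Player 1's best replies: L→T; C→T; R→T.
Player 2's best replies: T→R; M→L; B→R.
Only (T, R) has each player best-responding; Nash payoffs (13, 14).
Sequential outcome (T, R) coincides with the Nash profile (T, R).

yes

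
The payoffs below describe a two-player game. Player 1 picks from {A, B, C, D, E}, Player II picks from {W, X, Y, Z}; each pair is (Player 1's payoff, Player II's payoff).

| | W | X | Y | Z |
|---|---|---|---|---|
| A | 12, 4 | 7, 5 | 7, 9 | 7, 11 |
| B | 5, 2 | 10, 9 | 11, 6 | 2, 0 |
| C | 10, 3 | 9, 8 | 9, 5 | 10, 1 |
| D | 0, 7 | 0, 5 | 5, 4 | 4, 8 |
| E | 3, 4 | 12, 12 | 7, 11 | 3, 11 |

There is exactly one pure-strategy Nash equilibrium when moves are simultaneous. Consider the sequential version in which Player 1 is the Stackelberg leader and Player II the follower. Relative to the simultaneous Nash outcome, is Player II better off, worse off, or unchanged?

Player II best-responds to each possible Player 1 move:
- A: Player II compares 4, 5, 9, 11 and picks Z; Player 1 would get 7.
- B: Player II compares 2, 9, 6, 0 and picks X; Player 1 would get 10.
- C: Player II compares 3, 8, 5, 1 and picks X; Player 1 would get 9.
- D: Player II compares 7, 5, 4, 8 and picks Z; Player 1 would get 4.
- E: Player II compares 4, 12, 11, 11 and picks X; Player 1 would get 12.
Maximizing over 7, 10, 9, 4, 12, Player 1 chooses E. Subgame-perfect outcome: (E, X) with payoffs (12, 12).
Under simultaneous play:
Player 1's best replies: W→A; X→E; Y→B; Z→C.
Player II's best replies: A→Z; B→X; C→X; D→Z; E→X.
Only (E, X) has each player best-responding; Nash payoffs (12, 12).
Player II earns 12 sequentially versus 12 at the Nash outcome: unchanged.

unchanged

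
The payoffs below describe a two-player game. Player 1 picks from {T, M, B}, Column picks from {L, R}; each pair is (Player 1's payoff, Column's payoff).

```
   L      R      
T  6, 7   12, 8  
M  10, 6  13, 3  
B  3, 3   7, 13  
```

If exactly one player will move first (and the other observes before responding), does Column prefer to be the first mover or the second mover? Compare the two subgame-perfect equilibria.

second

If Player 1 leads: Column's best replies are T→R, M→L, B→R; Player 1's induced payoffs 12, 10, 7; outcome (T, R), payoffs (12, 8).
If Column leads: Player 1's best replies are L→M, R→M; Column's induced payoffs 6, 3; outcome (M, L), payoffs (10, 6).
Column gets 6 moving first and 8 moving second, so Column prefers to move second.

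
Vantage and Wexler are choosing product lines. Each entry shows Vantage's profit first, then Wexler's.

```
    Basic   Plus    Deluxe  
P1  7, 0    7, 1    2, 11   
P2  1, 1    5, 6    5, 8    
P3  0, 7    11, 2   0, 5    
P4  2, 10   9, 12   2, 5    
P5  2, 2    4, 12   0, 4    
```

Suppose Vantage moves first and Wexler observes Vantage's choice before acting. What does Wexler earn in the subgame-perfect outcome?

12

Wexler best-responds to each possible Vantage move:
- P1: BR = Deluxe, leader payoff 2.
- P2: BR = Deluxe, leader payoff 5.
- P3: BR = Basic, leader payoff 0.
- P4: BR = Plus, leader payoff 9.
- P5: BR = Plus, leader payoff 4.
Among 2, 5, 0, 9, 4, the best is 9 at P4. Subgame-perfect outcome: (P4, Plus) with payoffs (9, 12).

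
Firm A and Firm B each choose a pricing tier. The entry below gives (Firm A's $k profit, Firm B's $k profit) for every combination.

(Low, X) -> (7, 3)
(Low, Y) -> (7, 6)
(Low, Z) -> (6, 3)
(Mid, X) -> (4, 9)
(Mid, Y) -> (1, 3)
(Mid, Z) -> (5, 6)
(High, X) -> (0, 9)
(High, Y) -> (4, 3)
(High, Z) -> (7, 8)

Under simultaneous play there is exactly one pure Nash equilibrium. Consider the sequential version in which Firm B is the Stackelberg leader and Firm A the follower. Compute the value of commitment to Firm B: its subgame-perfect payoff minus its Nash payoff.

Work backward from Firm A's decision.
- X: Firm A compares 7, 4, 0 and picks Low; Firm B would get 3.
- Y: Firm A compares 7, 1, 4 and picks Low; Firm B would get 6.
- Z: Firm A compares 6, 5, 7 and picks High; Firm B would get 8.
Among 3, 6, 8, the best is 8 at Z. Subgame-perfect outcome: (High, Z) with payoffs (7, 8).
For the simultaneous game, intersect best replies.
Firm A's best replies: X→Low; Y→Low; Z→High.
Firm B's best replies: Low→Y; Mid→X; High→X.
Only (Low, Y) has each player best-responding; Nash payoffs (7, 6).
Firm B's commitment gain: 8 − 6 = 2.

2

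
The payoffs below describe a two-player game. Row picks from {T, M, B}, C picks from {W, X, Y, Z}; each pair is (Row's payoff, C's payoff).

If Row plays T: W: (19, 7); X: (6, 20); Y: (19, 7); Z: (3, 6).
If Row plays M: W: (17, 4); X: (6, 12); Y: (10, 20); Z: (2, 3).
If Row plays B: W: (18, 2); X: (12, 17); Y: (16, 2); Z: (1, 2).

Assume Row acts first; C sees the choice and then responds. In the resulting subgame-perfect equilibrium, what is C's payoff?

Work backward from C's decision.
- T → C plays X (best of 7, 20, 7, 6); Row gets 6.
- M → C plays Y (best of 4, 12, 20, 3); Row gets 10.
- B → C plays X (best of 2, 17, 2, 2); Row gets 12.
Maximizing over 6, 10, 12, Row chooses B. Subgame-perfect outcome: (B, X) with payoffs (12, 17).

17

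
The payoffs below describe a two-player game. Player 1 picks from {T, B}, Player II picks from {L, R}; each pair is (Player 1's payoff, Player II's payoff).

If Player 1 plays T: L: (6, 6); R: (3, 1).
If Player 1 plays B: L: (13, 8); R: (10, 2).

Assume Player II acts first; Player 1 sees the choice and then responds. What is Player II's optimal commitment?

L

Backward induction with Player II moving first.
- L: Player 1 compares 6, 13 and picks B; Player II would get 8.
- R: Player 1 compares 3, 10 and picks B; Player II would get 2.
Maximizing over 8, 2, Player II chooses L. Subgame-perfect outcome: (B, L) with payoffs (13, 8).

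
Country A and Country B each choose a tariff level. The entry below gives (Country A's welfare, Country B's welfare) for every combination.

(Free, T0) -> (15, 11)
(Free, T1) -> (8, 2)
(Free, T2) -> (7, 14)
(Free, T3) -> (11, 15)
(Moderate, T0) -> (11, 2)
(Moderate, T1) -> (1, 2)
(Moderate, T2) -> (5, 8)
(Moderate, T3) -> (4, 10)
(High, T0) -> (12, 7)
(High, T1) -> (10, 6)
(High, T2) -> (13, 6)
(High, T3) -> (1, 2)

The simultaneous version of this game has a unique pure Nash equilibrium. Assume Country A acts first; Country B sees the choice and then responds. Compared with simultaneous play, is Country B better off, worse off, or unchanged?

Country B best-responds to each possible Country A move:
- Free: Country B compares 11, 2, 14, 15 and picks T3; Country A would get 11.
- Moderate: Country B compares 2, 2, 8, 10 and picks T3; Country A would get 4.
- High: Country B compares 7, 6, 6, 2 and picks T0; Country A would get 12.
Among 11, 4, 12, the best is 12 at High. Subgame-perfect outcome: (High, T0) with payoffs (12, 7).
For the simultaneous game, intersect best replies.
Country A's best replies: T0→Free; T1→High; T2→High; T3→Free.
Country B's best replies: Free→T3; Moderate→T3; High→T0.
The unique mutual best reply is (Free, T3), giving (11, 15).
Country B earns 7 sequentially versus 15 at the Nash outcome: worse off.

worse off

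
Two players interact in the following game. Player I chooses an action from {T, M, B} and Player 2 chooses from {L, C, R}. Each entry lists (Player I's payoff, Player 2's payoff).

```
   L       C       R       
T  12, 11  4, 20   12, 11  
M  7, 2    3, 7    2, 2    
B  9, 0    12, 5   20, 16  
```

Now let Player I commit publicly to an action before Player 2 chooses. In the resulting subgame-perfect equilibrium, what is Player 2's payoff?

16

Work backward from Player 2's decision.
- T: BR = C, leader payoff 4.
- M: BR = C, leader payoff 3.
- B: BR = R, leader payoff 20.
Among 4, 3, 20, the best is 20 at B. Subgame-perfect outcome: (B, R) with payoffs (20, 16).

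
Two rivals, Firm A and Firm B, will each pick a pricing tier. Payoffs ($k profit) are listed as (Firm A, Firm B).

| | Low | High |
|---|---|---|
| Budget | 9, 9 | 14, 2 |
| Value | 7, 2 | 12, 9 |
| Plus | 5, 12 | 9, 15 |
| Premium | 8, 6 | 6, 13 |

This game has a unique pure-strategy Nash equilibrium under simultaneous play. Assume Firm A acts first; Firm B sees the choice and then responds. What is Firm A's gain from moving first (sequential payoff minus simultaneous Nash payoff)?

Firm B best-responds to each possible Firm A move:
- Budget: Firm B compares 9, 2 and picks Low; Firm A would get 9.
- Value: Firm B compares 2, 9 and picks High; Firm A would get 12.
- Plus: Firm B compares 12, 15 and picks High; Firm A would get 9.
- Premium: Firm B compares 6, 13 and picks High; Firm A would get 6.
Firm A's induced payoffs are 9, 12, 9, 6, so Firm A commits to Value. Subgame-perfect outcome: (Value, High) with payoffs (12, 9).
Now find the simultaneous Nash equilibrium.
Firm A's best replies: Low→Budget; High→Budget.
Firm B's best replies: Budget→Low; Value→High; Plus→High; Premium→High.
The unique mutual best reply is (Budget, Low), giving (9, 9).
Firm A's commitment gain: 12 − 9 = 3.

3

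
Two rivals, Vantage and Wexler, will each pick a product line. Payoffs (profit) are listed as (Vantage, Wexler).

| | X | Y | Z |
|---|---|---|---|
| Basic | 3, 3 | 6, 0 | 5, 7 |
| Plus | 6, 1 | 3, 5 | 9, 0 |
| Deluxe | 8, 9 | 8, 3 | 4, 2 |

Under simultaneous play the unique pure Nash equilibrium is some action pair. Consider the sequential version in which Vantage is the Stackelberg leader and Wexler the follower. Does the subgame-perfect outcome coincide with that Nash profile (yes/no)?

yes

Work backward from Wexler's decision.
- Basic: Wexler compares 3, 0, 7 and picks Z; Vantage would get 5.
- Plus: Wexler compares 1, 5, 0 and picks Y; Vantage would get 3.
- Deluxe: Wexler compares 9, 3, 2 and picks X; Vantage would get 8.
Among 5, 3, 8, the best is 8 at Deluxe. Subgame-perfect outcome: (Deluxe, X) with payoffs (8, 9).
Under simultaneous play:
Vantage's best replies: X→Deluxe; Y→Deluxe; Z→Plus.
Wexler's best replies: Basic→Z; Plus→Y; Deluxe→X.
Only (Deluxe, X) has each player best-responding; Nash payoffs (8, 9).
Sequential outcome (Deluxe, X) coincides with the Nash profile (Deluxe, X).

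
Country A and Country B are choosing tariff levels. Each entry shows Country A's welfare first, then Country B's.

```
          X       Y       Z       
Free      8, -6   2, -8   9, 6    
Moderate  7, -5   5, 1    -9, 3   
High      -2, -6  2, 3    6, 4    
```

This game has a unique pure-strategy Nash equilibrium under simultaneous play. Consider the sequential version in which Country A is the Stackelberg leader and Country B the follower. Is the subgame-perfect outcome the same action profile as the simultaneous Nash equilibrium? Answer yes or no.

yes

Backward induction with Country A moving first.
- Free: Country B compares -6, -8, 6 and picks Z; Country A would get 9.
- Moderate: Country B compares -5, 1, 3 and picks Z; Country A would get -9.
- High: Country B compares -6, 3, 4 and picks Z; Country A would get 6.
Country A's induced payoffs are 9, -9, 6, so Country A commits to Free. Subgame-perfect outcome: (Free, Z) with payoffs (9, 6).
For the simultaneous game, intersect best replies.
Country A's best replies: X→Free; Y→Moderate; Z→Free.
Country B's best replies: Free→Z; Moderate→Z; High→Z.
The unique mutual best reply is (Free, Z), giving (9, 6).
Sequential outcome (Free, Z) coincides with the Nash profile (Free, Z).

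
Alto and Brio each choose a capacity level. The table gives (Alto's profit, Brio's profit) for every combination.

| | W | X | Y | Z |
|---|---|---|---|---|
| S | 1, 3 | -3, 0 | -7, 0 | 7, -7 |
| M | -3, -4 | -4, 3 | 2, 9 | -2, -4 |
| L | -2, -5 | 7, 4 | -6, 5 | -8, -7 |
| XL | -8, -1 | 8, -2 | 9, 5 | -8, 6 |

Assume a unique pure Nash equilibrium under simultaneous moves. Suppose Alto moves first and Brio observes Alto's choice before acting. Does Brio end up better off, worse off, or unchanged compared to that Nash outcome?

Backward induction with Alto moving first.
- S: Brio compares 3, 0, 0, -7 and picks W; Alto would get 1.
- M: Brio compares -4, 3, 9, -4 and picks Y; Alto would get 2.
- L: Brio compares -5, 4, 5, -7 and picks Y; Alto would get -6.
- XL: Brio compares -1, -2, 5, 6 and picks Z; Alto would get -8.
Maximizing over 1, 2, -6, -8, Alto chooses M. Subgame-perfect outcome: (M, Y) with payoffs (2, 9).
Now find the simultaneous Nash equilibrium.
Alto's best replies: W→S; X→XL; Y→XL; Z→S.
Brio's best replies: S→W; M→Y; L→Y; XL→Z.
The unique mutual best reply is (S, W), giving (1, 3).
Brio earns 9 sequentially versus 3 at the Nash outcome: better off.

better off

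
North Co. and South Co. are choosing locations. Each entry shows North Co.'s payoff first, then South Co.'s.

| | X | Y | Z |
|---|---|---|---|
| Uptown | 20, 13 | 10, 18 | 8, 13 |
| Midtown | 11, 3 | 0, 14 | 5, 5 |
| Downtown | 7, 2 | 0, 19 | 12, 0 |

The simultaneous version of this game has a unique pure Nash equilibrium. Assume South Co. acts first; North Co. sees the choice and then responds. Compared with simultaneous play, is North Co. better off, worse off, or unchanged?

Backward induction with South Co. moving first.
- X → North Co. plays Uptown (best of 20, 11, 7); South Co. gets 13.
- Y → North Co. plays Uptown (best of 10, 0, 0); South Co. gets 18.
- Z → North Co. plays Downtown (best of 8, 5, 12); South Co. gets 0.
Maximizing over 13, 18, 0, South Co. chooses Y. Subgame-perfect outcome: (Uptown, Y) with payoffs (10, 18).
For the simultaneous game, intersect best replies.
North Co.'s best replies: X→Uptown; Y→Uptown; Z→Downtown.
South Co.'s best replies: Uptown→Y; Midtown→Y; Downtown→Y.
The unique mutual best reply is (Uptown, Y), giving (10, 18).
North Co. earns 10 sequentially versus 10 at the Nash outcome: unchanged.

unchanged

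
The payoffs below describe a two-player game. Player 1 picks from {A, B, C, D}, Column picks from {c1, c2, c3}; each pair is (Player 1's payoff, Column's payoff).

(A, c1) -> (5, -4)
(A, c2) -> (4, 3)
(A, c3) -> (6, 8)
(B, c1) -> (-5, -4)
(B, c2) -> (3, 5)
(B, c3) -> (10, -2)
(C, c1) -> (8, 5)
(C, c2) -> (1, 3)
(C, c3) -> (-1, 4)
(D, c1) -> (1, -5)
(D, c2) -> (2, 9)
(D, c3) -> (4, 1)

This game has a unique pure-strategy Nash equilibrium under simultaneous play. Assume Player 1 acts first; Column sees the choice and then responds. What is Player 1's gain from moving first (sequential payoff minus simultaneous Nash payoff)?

0

Column best-responds to each possible Player 1 move:
- A: BR = c3, leader payoff 6.
- B: BR = c2, leader payoff 3.
- C: BR = c1, leader payoff 8.
- D: BR = c2, leader payoff 2.
Maximizing over 6, 3, 8, 2, Player 1 chooses C. Subgame-perfect outcome: (C, c1) with payoffs (8, 5).
Under simultaneous play:
Player 1's best replies: c1→C; c2→A; c3→B.
Column's best replies: A→c3; B→c2; C→c1; D→c2.
Only (C, c1) has each player best-responding; Nash payoffs (8, 5).
Player 1's commitment gain: 8 − 8 = 0.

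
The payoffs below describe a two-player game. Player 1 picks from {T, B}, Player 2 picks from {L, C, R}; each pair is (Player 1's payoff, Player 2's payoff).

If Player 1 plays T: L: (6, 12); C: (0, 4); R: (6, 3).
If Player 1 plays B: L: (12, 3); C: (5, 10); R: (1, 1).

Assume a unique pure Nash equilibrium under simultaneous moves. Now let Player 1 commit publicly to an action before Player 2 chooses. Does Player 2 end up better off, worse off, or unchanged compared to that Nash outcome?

Backward induction with Player 1 moving first.
- T → Player 2 plays L (best of 12, 4, 3); Player 1 gets 6.
- B → Player 2 plays C (best of 3, 10, 1); Player 1 gets 5.
Player 1's induced payoffs are 6, 5, so Player 1 commits to T. Subgame-perfect outcome: (T, L) with payoffs (6, 12).
Now find the simultaneous Nash equilibrium.
Player 1's best replies: L→B; C→B; R→T.
Player 2's best replies: T→L; B→C.
The unique mutual best reply is (B, C), giving (5, 10).
Player 2 earns 12 sequentially versus 10 at the Nash outcome: better off.

better off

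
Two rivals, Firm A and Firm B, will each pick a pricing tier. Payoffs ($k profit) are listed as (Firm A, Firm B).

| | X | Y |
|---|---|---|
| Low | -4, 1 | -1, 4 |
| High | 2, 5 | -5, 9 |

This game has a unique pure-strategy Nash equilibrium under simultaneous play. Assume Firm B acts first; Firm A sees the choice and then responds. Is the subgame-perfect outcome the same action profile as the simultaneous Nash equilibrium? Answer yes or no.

Solve by backward induction (Firm B leads).
- X → Firm A plays High (best of -4, 2); Firm B gets 5.
- Y → Firm A plays Low (best of -1, -5); Firm B gets 4.
Firm B's induced payoffs are 5, 4, so Firm B commits to X. Subgame-perfect outcome: (High, X) with payoffs (2, 5).
Now find the simultaneous Nash equilibrium.
Firm A's best replies: X→High; Y→Low.
Firm B's best replies: Low→Y; High→Y.
Only (Low, Y) has each player best-responding; Nash payoffs (-1, 4).
Sequential outcome (High, X) differs from the Nash profile (Low, Y).

no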